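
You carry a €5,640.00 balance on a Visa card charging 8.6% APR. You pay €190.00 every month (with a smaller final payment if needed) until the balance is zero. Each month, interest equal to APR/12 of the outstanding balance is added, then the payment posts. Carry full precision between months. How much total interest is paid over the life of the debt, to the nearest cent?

€724.25

Monthly rate r = 8.6%/12 = 0.716667% = 0.00716667.
Payoff takes n = ⌈−ln(1 − rB₀/P)/ln(1+r)⌉ = ⌈33.495⌉ = 34 payments; the last is €94.25.
Total paid = 33·€190.00 + €94.25 = €6,364.25.
Total interest = total paid − principal = €6,364.25 − €5,640.00 = €724.25.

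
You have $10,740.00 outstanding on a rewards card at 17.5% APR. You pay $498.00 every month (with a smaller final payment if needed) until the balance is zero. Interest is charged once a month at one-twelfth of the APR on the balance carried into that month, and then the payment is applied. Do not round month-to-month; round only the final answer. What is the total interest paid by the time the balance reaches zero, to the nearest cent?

Monthly rate r = 17.5%/12 = 1.45833% = 0.0145833.
Payoff takes n = ⌈−ln(1 − rB₀/P)/ln(1+r)⌉ = ⌈26.082⌉ = 27 payments; the last is $41.20.
Total paid = 26·$498.00 + $41.20 = $12,989.20.
Total interest = total paid − principal = $12,989.20 − $10,740.00 = $2,249.20.

$2,249.20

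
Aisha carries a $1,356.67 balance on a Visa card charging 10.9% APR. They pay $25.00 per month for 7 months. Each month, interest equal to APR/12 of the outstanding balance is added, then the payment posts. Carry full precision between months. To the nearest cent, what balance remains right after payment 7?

$1,265.48

Monthly rate r = 10.9%/12 = 0.908333% = 0.00908333.
Each month: B ← B·(1+r) − $25.00.
Month 1: interest $12.32; balance after payment $1,343.99.
Month 2: interest $12.21; balance after payment $1,331.20.
Month 3: interest $12.09; balance after payment $1,318.29.
Month 4: interest $11.97; balance after payment $1,305.27.
Month 5: interest $11.86; balance after payment $1,292.12.
Month 6: interest $11.74; balance after payment $1,278.86.
Month 7: interest $11.62; balance after payment $1,265.48.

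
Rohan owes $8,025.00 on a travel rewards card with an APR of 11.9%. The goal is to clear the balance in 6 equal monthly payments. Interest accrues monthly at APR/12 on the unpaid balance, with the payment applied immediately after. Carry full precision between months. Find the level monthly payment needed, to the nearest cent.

$1,384.30

Monthly rate r = 11.9%/12 = 0.991667% = 0.00991667.
Level-payment amortization: P = B₀·r / (1 − (1+r)^(−n)) = 8025.00·0.00991667 / (1 − 1.00992^(−6)).
Denominator 1 − (1+r)^(−6) = 0.057488271.
P = 79.5813 / 0.057488271 ≈ 1384.30.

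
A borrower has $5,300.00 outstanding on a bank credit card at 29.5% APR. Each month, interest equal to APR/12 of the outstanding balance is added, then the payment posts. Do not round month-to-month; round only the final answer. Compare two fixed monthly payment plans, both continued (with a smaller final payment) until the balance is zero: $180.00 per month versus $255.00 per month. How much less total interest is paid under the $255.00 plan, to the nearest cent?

Monthly rate r = 29.5%/12 = 2.45833% = 0.0245833.
At $180.00/mo: n = ⌈−ln(1 − rB₀/P)/ln(1+r)⌉ = 53 payments (last $177.25); total interest = total paid − $5,300.00 = $4,237.25.
At $255.00/mo: 30 payments (last $116.17); total interest $2,211.17.
Interest saved = $4,237.25 − $2,211.17 = $2,026.08.

$2,026.08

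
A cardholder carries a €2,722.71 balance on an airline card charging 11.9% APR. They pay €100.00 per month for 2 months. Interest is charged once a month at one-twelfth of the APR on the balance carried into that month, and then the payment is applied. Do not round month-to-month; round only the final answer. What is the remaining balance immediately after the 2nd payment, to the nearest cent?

€2,575.99

Monthly rate r = 11.9%/12 = 0.991667% = 0.00991667.
Each month: B ← B·(1+r) − €100.00.
Month 1: interest €27.00; balance after payment €2,649.71.
Month 2: interest €26.28; balance after payment €2,575.99.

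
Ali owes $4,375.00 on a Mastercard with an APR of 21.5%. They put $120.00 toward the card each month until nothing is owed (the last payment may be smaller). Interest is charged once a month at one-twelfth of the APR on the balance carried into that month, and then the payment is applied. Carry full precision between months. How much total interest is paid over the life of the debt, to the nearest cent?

Monthly rate r = 21.5%/12 = 1.79167% = 0.0179167.
Payoff takes n = ⌈−ln(1 − rB₀/P)/ln(1+r)⌉ = ⌈59.637⌉ = 60 payments; the last is $76.71.
Total paid = 59·$120.00 + $76.71 = $7,156.71.
Total interest = total paid − principal = $7,156.71 − $4,375.00 = $2,781.71.

$2,781.71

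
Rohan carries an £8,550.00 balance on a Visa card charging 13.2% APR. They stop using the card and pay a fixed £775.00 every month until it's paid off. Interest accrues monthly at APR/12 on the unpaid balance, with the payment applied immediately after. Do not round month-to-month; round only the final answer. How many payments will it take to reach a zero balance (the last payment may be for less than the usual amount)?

12 months

Monthly rate r = 13.2%/12 = 1.1% = 0.011.
Recurrence: B ← B·(1+r) − £775.00.
Month 1: interest £94.05; balance after payment £7,869.05.
Month 2: interest £86.56; balance after payment £7,180.61.
Closed form: n = −ln(1 − rB₀/P)/ln(1+r) = −ln(0.87865)/ln(1.011) ≈ 11.826, so the balance reaches zero during payment 12.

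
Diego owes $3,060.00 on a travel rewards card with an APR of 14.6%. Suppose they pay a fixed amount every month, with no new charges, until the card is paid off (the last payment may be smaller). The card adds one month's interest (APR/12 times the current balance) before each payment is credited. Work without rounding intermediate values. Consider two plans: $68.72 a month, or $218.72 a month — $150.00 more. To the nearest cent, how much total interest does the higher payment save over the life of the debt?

Monthly rate r = 14.6%/12 = 1.21667% = 0.0121667.
At $68.72/mo: n = ⌈−ln(1 − rB₀/P)/ln(1+r)⌉ = 65 payments (last $36.49); total interest = total paid − $3,060.00 = $1,374.57.
At $218.72/mo: 16 payments (last $94.25); total interest $315.05.
Interest saved = $1,374.57 − $315.05 = $1,059.52.

$1,059.52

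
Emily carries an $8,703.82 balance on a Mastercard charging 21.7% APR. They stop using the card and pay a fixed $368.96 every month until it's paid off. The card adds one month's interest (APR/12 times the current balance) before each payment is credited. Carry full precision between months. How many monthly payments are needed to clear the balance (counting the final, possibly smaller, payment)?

Monthly rate r = 21.7%/12 = 1.80833% = 0.0180833.
Recurrence: B ← B·(1+r) − $368.96.
Month 1: interest $157.39; balance after payment $8,492.25.
Month 2: interest $153.57; balance after payment $8,276.86.
Closed form: n = −ln(1 − rB₀/P)/ln(1+r) = −ln(0.57341)/ln(1.01808) ≈ 31.032, so the balance reaches zero during payment 32.

32 months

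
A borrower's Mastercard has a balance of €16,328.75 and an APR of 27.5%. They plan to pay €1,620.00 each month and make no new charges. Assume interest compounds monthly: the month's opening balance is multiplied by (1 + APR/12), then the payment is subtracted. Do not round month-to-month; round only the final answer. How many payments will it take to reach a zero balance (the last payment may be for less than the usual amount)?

12 months

Monthly rate r = 27.5%/12 = 2.29167% = 0.0229167.
Recurrence: B ← B·(1+r) − €1,620.00.
Month 1: interest €374.20; balance after payment €15,082.95.
Month 2: interest €345.65; balance after payment €13,808.60.
Closed form: n = −ln(1 − rB₀/P)/ln(1+r) = −ln(0.76901)/ln(1.02292) ≈ 11.592, so the balance reaches zero during payment 12.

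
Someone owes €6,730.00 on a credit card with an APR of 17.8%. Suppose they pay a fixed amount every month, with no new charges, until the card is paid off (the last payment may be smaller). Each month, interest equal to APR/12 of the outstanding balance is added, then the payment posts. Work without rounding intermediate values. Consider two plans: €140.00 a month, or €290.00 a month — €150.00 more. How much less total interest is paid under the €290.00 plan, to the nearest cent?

Monthly rate r = 17.8%/12 = 1.48333% = 0.0148333.
At €140.00/mo: n = ⌈−ln(1 − rB₀/P)/ln(1+r)⌉ = 85 payments (last €110.76); total interest = total paid − €6,730.00 = €5,140.76.
At €290.00/mo: 29 payments (last €190.95); total interest €1,580.95.
Interest saved = €5,140.76 − €1,580.95 = €3,559.81.

€3,559.81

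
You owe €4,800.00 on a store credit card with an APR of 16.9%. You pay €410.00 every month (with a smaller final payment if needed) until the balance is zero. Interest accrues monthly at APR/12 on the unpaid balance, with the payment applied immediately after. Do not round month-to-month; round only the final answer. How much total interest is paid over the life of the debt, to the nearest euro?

Monthly rate r = 16.9%/12 = 1.40833% = 0.0140833.
Payoff takes n = ⌈−ln(1 − rB₀/P)/ln(1+r)⌉ = ⌈12.884⌉ = 13 payments; the last is €362.55.
Total paid = 12·€410.00 + €362.55 = €5,282.55.
Total interest = total paid − principal = €5,282.55 − €4,800.00 = €482.55.

€483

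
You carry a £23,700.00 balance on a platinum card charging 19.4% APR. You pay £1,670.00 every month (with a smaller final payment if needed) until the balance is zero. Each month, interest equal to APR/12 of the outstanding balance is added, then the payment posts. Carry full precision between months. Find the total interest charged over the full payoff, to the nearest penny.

£3,441.99

Monthly rate r = 19.4%/12 = 1.61667% = 0.0161667.
Payoff takes n = ⌈−ln(1 − rB₀/P)/ln(1+r)⌉ = ⌈16.251⌉ = 17 payments; the last is £421.99.
Total paid = 16·£1,670.00 + £421.99 = £27,141.99.
Total interest = total paid − principal = £27,141.99 − £23,700.00 = £3,441.99.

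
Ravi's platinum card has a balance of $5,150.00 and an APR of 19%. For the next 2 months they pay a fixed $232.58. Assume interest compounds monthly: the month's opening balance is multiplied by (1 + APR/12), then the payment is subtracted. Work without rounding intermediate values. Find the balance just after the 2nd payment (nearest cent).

Monthly rate r = 19%/12 = 1.58333% = 0.0158333.
Each month: B ← B·(1+r) − $232.58.
Month 1: interest $81.54; balance after payment $4,998.96.
Month 2: interest $79.15; balance after payment $4,845.53.

$4,845.53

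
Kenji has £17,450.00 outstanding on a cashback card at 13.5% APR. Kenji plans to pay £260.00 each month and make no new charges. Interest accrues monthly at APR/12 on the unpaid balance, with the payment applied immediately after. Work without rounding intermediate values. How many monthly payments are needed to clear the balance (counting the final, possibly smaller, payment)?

Monthly rate r = 13.5%/12 = 1.125% = 0.01125.
Recurrence: B ← B·(1+r) − £260.00.
Month 1: interest £196.31; balance after payment £17,386.31.
Month 2: interest £195.60; balance after payment £17,321.91.
Closed form: n = −ln(1 − rB₀/P)/ln(1+r) = −ln(0.24495)/ln(1.01125) ≈ 125.741, so the balance reaches zero during payment 126.

126 months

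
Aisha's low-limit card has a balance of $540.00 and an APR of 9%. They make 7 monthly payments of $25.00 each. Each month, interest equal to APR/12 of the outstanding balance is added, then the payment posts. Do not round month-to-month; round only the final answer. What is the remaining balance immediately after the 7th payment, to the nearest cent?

$390.01

Monthly rate r = 9%/12 = 0.75% = 0.0075.
Each month: B ← B·(1+r) − $25.00.
Month 1: interest $4.05; balance after payment $519.05.
Month 2: interest $3.89; balance after payment $497.94.
Month 3: interest $3.73; balance after payment $476.68.
Month 4: interest $3.58; balance after payment $455.25.
Month 5: interest $3.41; balance after payment $433.67.
Month 6: interest $3.25; balance after payment $411.92.
Month 7: interest $3.09; balance after payment $390.01.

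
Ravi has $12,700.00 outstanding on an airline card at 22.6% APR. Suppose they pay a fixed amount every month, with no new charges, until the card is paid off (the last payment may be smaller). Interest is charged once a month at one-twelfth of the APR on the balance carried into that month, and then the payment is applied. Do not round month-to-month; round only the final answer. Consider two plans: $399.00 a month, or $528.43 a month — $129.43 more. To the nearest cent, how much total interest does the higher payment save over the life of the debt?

Monthly rate r = 22.6%/12 = 1.88333% = 0.0188333.
At $399.00/mo: n = ⌈−ln(1 − rB₀/P)/ln(1+r)⌉ = 50 payments (last $14.74); total interest = total paid − $12,700.00 = $6,865.74.
At $528.43/mo: 33 payments (last $158.75); total interest $4,368.51.
Interest saved = $6,865.74 − $4,368.51 = $2,497.23.

$2,497.23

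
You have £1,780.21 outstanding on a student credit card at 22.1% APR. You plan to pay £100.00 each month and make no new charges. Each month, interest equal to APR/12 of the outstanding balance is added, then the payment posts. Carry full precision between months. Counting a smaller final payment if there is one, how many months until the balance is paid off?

22 payments

Monthly rate r = 22.1%/12 = 1.84167% = 0.0184167.
Recurrence: B ← B·(1+r) − £100.00.
Month 1: interest £32.79; balance after payment £1,713.00.
Month 2: interest £31.55; balance after payment £1,644.54.
Closed form: n = −ln(1 − rB₀/P)/ln(1+r) = −ln(0.67214)/ln(1.01842) ≈ 21.770, so the balance reaches zero during payment 22.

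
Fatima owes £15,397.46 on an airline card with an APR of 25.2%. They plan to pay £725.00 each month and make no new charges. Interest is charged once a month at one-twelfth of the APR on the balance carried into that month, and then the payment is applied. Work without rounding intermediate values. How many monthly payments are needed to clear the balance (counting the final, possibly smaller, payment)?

29 months

Monthly rate r = 25.2%/12 = 2.1% = 0.021.
Recurrence: B ← B·(1+r) − £725.00.
Month 1: interest £323.35; balance after payment £14,995.81.
Month 2: interest £314.91; balance after payment £14,585.72.
Closed form: n = −ln(1 − rB₀/P)/ln(1+r) = −ln(0.554)/ln(1.021) ≈ 28.417, so the balance reaches zero during payment 29.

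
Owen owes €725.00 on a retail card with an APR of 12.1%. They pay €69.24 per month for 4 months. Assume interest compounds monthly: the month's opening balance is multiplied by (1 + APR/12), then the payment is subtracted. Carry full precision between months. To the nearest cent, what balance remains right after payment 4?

€473.51

Monthly rate r = 12.1%/12 = 1.00833% = 0.0100833.
Each month: B ← B·(1+r) − €69.24.
Month 1: interest €7.31; balance after payment €663.07.
Month 2: interest €6.69; balance after payment €600.52.
Month 3: interest €6.06; balance after payment €537.33.
Month 4: interest €5.42; balance after payment €473.51.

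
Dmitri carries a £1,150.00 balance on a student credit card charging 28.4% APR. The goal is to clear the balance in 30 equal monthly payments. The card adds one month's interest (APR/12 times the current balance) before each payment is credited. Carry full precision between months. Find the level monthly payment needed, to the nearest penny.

Monthly rate r = 28.4%/12 = 2.36667% = 0.0236667.
Level-payment amortization: P = B₀·r / (1 − (1+r)^(−n)) = 1150.00·0.0236667 / (1 − 1.02367^(−30)).
Denominator 1 − (1+r)^(−30) = 0.504272344.
P = 27.2167 / 0.504272344 ≈ 53.97.

£53.97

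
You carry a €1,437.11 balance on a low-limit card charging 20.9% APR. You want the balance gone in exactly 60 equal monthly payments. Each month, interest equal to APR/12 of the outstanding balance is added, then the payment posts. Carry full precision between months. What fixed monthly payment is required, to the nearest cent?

€38.80

Monthly rate r = 20.9%/12 = 1.74167% = 0.0174167.
Level-payment amortization: P = B₀·r / (1 − (1+r)^(−n)) = 1437.11·0.0174167 / (1 − 1.01742^(−60)).
Denominator 1 − (1+r)^(−60) = 0.645130121.
P = 25.0297 / 0.645130121 ≈ 38.80.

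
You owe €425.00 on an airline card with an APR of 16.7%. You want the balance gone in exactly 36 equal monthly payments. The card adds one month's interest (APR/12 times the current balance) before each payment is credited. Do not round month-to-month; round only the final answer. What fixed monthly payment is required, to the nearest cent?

Monthly rate r = 16.7%/12 = 1.39167% = 0.0139167.
Level-payment amortization: P = B₀·r / (1 − (1+r)^(−n)) = 425.00·0.0139167 / (1 − 1.01392^(−36)).
Denominator 1 − (1+r)^(−36) = 0.391979016.
P = 5.91458 / 0.391979016 ≈ 15.09.

€15.09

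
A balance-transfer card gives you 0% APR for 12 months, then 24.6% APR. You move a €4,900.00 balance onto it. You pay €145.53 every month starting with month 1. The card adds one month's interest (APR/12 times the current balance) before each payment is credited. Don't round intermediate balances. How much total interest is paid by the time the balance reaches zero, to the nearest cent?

€1,059.08

Promo months 1–12 at r₀ = 0%/12 = 0; months 13+ at r₁ = 24.6%/12 = 0.0205.
After month 12 (no interest yet): B = €4,900.00 − 12·€145.53 = €3,153.64.
Then at r₁ with €145.53/mo: n₂ = −ln(1 − r₁·B/P)/ln(1+r₁) ≈ 28.95 → 29 more payments.
Total paid = 40·€145.53 + €137.88 = €5,959.08; interest = €5,959.08 − €4,900.00 = €1,059.08.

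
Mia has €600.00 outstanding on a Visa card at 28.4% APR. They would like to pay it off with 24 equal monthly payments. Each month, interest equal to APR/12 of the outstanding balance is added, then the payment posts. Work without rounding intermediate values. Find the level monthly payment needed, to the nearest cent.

€33.06

Monthly rate r = 28.4%/12 = 2.36667% = 0.0236667.
Level-payment amortization: P = B₀·r / (1 − (1+r)^(−n)) = 600.00·0.0236667 / (1 − 1.02367^(−24)).
Denominator 1 − (1+r)^(−24) = 0.429580296.
P = 14.2 / 0.429580296 ≈ 33.06.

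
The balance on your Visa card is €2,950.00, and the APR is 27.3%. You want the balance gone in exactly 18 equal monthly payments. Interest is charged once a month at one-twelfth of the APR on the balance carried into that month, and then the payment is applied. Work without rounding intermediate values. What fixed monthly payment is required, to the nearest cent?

Monthly rate r = 27.3%/12 = 2.275% = 0.02275.
Level-payment amortization: P = B₀·r / (1 − (1+r)^(−n)) = 2950.00·0.02275 / (1 − 1.02275^(−18)).
Denominator 1 − (1+r)^(−18) = 0.332964093.
P = 67.1125 / 0.332964093 ≈ 201.56.

€201.56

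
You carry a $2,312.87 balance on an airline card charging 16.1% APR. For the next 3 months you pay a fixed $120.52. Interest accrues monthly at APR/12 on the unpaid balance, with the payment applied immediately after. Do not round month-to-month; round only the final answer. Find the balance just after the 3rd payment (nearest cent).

$2,040.78

Monthly rate r = 16.1%/12 = 1.34167% = 0.0134167.
Each month: B ← B·(1+r) − $120.52.
Month 1: interest $31.03; balance after payment $2,223.38.
Month 2: interest $29.83; balance after payment $2,132.69.
Month 3: interest $28.61; balance after payment $2,040.78.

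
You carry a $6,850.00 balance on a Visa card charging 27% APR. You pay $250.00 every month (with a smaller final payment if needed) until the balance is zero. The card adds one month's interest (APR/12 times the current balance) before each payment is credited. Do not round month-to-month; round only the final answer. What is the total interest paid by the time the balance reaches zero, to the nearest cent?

$3,918.61

Monthly rate r = 27%/12 = 2.25% = 0.0225.
Payoff takes n = ⌈−ln(1 − rB₀/P)/ln(1+r)⌉ = ⌈43.074⌉ = 44 payments; the last is $18.61.
Total paid = 43·$250.00 + $18.61 = $10,768.61.
Total interest = total paid − principal = $10,768.61 − $6,850.00 = $3,918.61.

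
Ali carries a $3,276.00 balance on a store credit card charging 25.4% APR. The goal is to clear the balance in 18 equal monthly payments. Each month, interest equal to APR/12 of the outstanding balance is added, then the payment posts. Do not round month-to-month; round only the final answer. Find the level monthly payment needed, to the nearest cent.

Monthly rate r = 25.4%/12 = 2.11667% = 0.0211667.
Level-payment amortization: P = B₀·r / (1 − (1+r)^(−n)) = 3276.00·0.0211667 / (1 − 1.02117^(−18)).
Denominator 1 − (1+r)^(−18) = 0.314100224.
P = 69.342 / 0.314100224 ≈ 220.76.

$220.76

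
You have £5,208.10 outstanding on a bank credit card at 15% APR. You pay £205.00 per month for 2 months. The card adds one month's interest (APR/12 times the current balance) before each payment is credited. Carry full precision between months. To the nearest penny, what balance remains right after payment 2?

Monthly rate r = 15%/12 = 1.25% = 0.0125.
Each month: B ← B·(1+r) − £205.00.
Month 1: interest £65.10; balance after payment £5,068.20.
Month 2: interest £63.35; balance after payment £4,926.55.

£4,926.55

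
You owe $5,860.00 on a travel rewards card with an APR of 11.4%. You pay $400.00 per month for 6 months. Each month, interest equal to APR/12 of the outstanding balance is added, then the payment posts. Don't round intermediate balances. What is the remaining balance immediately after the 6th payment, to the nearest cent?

Monthly rate r = 11.4%/12 = 0.95% = 0.0095.
Each month: B ← B·(1+r) − $400.00.
Month 1: interest $55.67; balance after payment $5,515.67.
Month 2: interest $52.40; balance after payment $5,168.07.
Month 3: interest $49.10; balance after payment $4,817.17.
Month 4: interest $45.76; balance after payment $4,462.93.
Month 5: interest $42.40; balance after payment $4,105.33.
Month 6: interest $39.00; balance after payment $3,744.33.

$3,744.33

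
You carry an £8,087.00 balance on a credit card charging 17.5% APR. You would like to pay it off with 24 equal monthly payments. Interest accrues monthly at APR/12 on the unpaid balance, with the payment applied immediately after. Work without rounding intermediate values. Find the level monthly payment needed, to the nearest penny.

£401.79

Monthly rate r = 17.5%/12 = 1.45833% = 0.0145833.
Level-payment amortization: P = B₀·r / (1 − (1+r)^(−n)) = 8087.00·0.0145833 / (1 − 1.01458^(−24)).
Denominator 1 − (1+r)^(−24) = 0.29352853.
P = 117.935 / 0.29352853 ≈ 401.79.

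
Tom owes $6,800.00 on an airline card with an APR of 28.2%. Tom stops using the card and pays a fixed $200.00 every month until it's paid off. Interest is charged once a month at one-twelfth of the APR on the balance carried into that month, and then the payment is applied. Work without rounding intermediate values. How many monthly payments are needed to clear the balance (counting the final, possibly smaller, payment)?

70 months

Monthly rate r = 28.2%/12 = 2.35% = 0.0235.
Recurrence: B ← B·(1+r) − $200.00.
Month 1: interest $159.80; balance after payment $6,759.80.
Month 2: interest $158.86; balance after payment $6,718.66.
Closed form: n = −ln(1 − rB₀/P)/ln(1+r) = −ln(0.201)/ln(1.0235) ≈ 69.074, so the balance reaches zero during payment 70.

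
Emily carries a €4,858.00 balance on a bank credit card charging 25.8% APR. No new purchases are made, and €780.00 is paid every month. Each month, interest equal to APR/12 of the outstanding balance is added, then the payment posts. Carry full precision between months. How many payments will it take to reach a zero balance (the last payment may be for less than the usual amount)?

7 payments

Monthly rate r = 25.8%/12 = 2.15% = 0.0215.
Recurrence: B ← B·(1+r) − €780.00.
Month 1: interest €104.45; balance after payment €4,182.45.
Month 2: interest €89.92; balance after payment €3,492.37.
Closed form: n = −ln(1 − rB₀/P)/ln(1+r) = −ln(0.86609)/ln(1.0215) ≈ 6.758, so the balance reaches zero during payment 7.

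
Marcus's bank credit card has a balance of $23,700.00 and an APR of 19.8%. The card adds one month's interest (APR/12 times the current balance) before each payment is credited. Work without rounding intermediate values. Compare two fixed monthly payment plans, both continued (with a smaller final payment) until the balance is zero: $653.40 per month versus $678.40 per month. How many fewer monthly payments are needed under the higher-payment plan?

3 fewer payments

Monthly rate r = 19.8%/12 = 1.65% = 0.0165.
At $653.40/mo: n = ⌈−ln(1 − rB₀/P)/ln(1+r)⌉ = 56 payments (last $496.68); total interest = total paid − $23,700.00 = $12,733.68.
At $678.40/mo: 53 payments (last $334.58); total interest $11,911.38.
Payments saved = 56 − 53 = 3.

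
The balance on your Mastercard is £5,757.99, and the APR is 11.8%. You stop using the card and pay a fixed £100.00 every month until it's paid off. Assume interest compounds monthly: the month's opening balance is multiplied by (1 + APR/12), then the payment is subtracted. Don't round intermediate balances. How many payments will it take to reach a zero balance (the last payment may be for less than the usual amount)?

Monthly rate r = 11.8%/12 = 0.983333% = 0.00983333.
Recurrence: B ← B·(1+r) − £100.00.
Month 1: interest £56.62; balance after payment £5,714.61.
Month 2: interest £56.19; balance after payment £5,670.80.
Closed form: n = −ln(1 − rB₀/P)/ln(1+r) = −ln(0.4338)/ln(1.00983) ≈ 85.350, so the balance reaches zero during payment 86.

86 payments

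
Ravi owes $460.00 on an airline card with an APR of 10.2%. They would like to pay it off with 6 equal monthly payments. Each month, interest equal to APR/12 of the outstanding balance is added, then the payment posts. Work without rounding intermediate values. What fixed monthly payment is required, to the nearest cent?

$78.96

Monthly rate r = 10.2%/12 = 0.85% = 0.0085.
Level-payment amortization: P = B₀·r / (1 − (1+r)^(−n)) = 460.00·0.0085 / (1 − 1.0085^(−6)).
Denominator 1 − (1+r)^(−6) = 0.0495164943.
P = 3.91 / 0.0495164943 ≈ 78.96.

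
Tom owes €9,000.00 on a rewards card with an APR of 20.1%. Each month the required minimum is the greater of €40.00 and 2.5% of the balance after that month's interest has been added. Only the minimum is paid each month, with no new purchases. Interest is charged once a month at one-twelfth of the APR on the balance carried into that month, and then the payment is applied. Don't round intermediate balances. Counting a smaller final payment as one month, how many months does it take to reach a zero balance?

266 months

Monthly rate r = 20.1%/12 = 1.675% = 0.01675.
While 2.5% of the post-interest balance exceeds €40.00, each month B ← (B·(1+r))·(1 − 0.025), i.e. B shrinks by the factor (1+r)·0.975 = 0.99133.
This holds for months 1–201. Entering month 202 the balance is €1,563.94; 2.5% of the post-interest balance is now below €40.00, so the flat €40.00 minimum applies from here.
From month 202 a fixed €40.00 at rate r clears €1,563.94 in 65 more payments. Total: 201 + 65 = 266 months.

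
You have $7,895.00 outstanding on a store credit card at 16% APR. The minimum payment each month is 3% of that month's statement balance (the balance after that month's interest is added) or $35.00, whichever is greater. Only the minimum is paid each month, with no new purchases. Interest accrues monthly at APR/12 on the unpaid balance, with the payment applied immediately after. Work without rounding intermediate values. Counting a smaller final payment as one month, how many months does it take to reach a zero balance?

156 months

Monthly rate r = 16%/12 = 1.33333% = 0.0133333.
While 3% of the post-interest balance exceeds $35.00, each month B ← (B·(1+r))·(1 − 0.03), i.e. B shrinks by the factor (1+r)·0.97 = 0.98293.
This holds for months 1–112. Entering month 113 the balance is $1,148.28; 3% of the post-interest balance is now below $35.00, so the flat $35.00 minimum applies from here.
From month 113 a fixed $35.00 at rate r clears $1,148.28 in 44 more payments. Total: 112 + 44 = 156 months.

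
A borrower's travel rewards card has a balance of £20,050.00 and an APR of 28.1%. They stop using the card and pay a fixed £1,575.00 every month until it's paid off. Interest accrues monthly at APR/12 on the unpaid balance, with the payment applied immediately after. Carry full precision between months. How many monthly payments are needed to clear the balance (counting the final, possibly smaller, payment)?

16 payments

Monthly rate r = 28.1%/12 = 2.34167% = 0.0234167.
Recurrence: B ← B·(1+r) − £1,575.00.
Month 1: interest £469.50; balance after payment £18,944.50.
Month 2: interest £443.62; balance after payment £17,813.12.
Closed form: n = −ln(1 − rB₀/P)/ln(1+r) = −ln(0.7019)/ln(1.02342) ≈ 15.292, so the balance reaches zero during payment 16.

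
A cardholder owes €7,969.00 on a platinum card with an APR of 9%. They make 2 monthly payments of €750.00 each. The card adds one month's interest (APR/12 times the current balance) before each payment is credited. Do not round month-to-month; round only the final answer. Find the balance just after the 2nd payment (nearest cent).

€6,583.36

Monthly rate r = 9%/12 = 0.75% = 0.0075.
Each month: B ← B·(1+r) − €750.00.
Month 1: interest €59.77; balance after payment €7,278.77.
Month 2: interest €54.59; balance after payment €6,583.36.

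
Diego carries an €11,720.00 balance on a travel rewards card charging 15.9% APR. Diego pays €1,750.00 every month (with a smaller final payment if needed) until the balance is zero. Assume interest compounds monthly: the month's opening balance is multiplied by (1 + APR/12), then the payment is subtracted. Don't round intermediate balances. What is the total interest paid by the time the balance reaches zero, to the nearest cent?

€634.74

Monthly rate r = 15.9%/12 = 1.325% = 0.01325.
Payoff takes n = ⌈−ln(1 − rB₀/P)/ln(1+r)⌉ = ⌈7.059⌉ = 8 payments; the last is €104.74.
Total paid = 7·€1,750.00 + €104.74 = €12,354.74.
Total interest = total paid − principal = €12,354.74 − €11,720.00 = €634.74.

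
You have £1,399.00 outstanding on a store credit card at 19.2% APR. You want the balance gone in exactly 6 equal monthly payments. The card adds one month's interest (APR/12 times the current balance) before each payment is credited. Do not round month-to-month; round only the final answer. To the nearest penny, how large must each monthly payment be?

Monthly rate r = 19.2%/12 = 1.6% = 0.016.
Level-payment amortization: P = B₀·r / (1 − (1+r)^(−n)) = 1399.00·0.016 / (1 − 1.016^(−6)).
Denominator 1 − (1+r)^(−6) = 0.0908453752.
P = 22.384 / 0.0908453752 ≈ 246.40.

£246.40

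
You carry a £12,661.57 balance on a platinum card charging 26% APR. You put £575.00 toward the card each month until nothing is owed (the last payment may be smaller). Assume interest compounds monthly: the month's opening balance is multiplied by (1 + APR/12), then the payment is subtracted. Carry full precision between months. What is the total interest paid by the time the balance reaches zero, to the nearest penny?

£4,732.07

Monthly rate r = 26%/12 = 2.16667% = 0.0216667.
Payoff takes n = ⌈−ln(1 − rB₀/P)/ln(1+r)⌉ = ⌈30.248⌉ = 31 payments; the last is £143.64.
Total paid = 30·£575.00 + £143.64 = £17,393.64.
Total interest = total paid − principal = £17,393.64 − £12,661.57 = £4,732.07.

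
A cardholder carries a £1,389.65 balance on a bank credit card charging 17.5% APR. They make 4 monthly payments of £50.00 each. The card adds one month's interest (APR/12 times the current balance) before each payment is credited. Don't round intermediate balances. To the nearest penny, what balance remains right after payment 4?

Monthly rate r = 17.5%/12 = 1.45833% = 0.0145833.
Each month: B ← B·(1+r) − £50.00.
Month 1: interest £20.27; balance after payment £1,359.92.
Month 2: interest £19.83; balance after payment £1,329.75.
Month 3: interest £19.39; balance after payment £1,299.14.
Month 4: interest £18.95; balance after payment £1,268.09.

£1,268.09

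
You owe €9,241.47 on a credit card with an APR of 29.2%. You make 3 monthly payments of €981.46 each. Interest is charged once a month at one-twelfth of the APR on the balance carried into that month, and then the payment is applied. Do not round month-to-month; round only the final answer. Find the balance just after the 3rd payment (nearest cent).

€6,916.04

Monthly rate r = 29.2%/12 = 2.43333% = 0.0243333.
Each month: B ← B·(1+r) − €981.46.
Month 1: interest €224.88; balance after payment €8,484.89.
Month 2: interest €206.47; balance after payment €7,709.89.
Month 3: interest €187.61; balance after payment €6,916.04.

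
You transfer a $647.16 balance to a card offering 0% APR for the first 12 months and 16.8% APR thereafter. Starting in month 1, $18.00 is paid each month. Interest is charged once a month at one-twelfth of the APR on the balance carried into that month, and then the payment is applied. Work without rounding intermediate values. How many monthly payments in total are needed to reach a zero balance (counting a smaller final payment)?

42 months

Promo months 1–12 at r₀ = 0%/12 = 0; months 13+ at r₁ = 16.8%/12 = 0.014.
After month 12 (no interest yet): B = $647.16 − 12·$18.00 = $431.16.
Then at r₁ with $18.00/mo: n₂ = −ln(1 − r₁·B/P)/ln(1+r₁) ≈ 29.38 → 30 more payments.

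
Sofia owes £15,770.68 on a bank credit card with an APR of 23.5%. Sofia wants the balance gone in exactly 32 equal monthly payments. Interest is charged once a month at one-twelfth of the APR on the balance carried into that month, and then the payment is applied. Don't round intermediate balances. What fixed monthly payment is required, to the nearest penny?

Monthly rate r = 23.5%/12 = 1.95833% = 0.0195833.
Level-payment amortization: P = B₀·r / (1 − (1+r)^(−n)) = 15770.68·0.0195833 / (1 − 1.01958^(−32)).
Denominator 1 − (1+r)^(−32) = 0.462383344.
P = 308.842 / 0.462383344 ≈ 667.94.

£667.94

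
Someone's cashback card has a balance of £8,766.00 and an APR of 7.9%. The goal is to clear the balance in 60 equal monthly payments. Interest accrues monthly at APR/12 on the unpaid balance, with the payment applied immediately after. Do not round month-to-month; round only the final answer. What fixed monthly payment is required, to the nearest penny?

£177.32

Monthly rate r = 7.9%/12 = 0.658333% = 0.00658333.
Level-payment amortization: P = B₀·r / (1 − (1+r)^(−n)) = 8766.00·0.00658333 / (1 − 1.00658^(−60)).
Denominator 1 − (1+r)^(−60) = 0.325447297.
P = 57.7095 / 0.325447297 ≈ 177.32.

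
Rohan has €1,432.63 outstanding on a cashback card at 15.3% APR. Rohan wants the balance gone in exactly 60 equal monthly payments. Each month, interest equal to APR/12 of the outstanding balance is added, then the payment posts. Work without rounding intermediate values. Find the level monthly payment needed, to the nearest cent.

Monthly rate r = 15.3%/12 = 1.275% = 0.01275.
Level-payment amortization: P = B₀·r / (1 − (1+r)^(−n)) = 1432.63·0.01275 / (1 − 1.01275^(−60)).
Denominator 1 − (1+r)^(−60) = 0.532410351.
P = 18.266 / 0.532410351 ≈ 34.31.

€34.31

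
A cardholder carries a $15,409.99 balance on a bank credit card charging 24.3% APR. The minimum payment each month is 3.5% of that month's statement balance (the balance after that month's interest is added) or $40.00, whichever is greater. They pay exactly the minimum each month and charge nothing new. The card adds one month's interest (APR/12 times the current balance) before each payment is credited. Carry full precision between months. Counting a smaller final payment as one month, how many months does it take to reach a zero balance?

Monthly rate r = 24.3%/12 = 2.025% = 0.02025.
While 3.5% of the post-interest balance exceeds $40.00, each month B ← (B·(1+r))·(1 − 0.035), i.e. B shrinks by the factor (1+r)·0.965 = 0.98454.
This holds for months 1–169. Entering month 170 the balance is $1,107.48; 3.5% of the post-interest balance is now below $40.00, so the flat $40.00 minimum applies from here.
From month 170 a fixed $40.00 at rate r clears $1,107.48 in 42 more payments. Total: 169 + 42 = 211 months.

211 months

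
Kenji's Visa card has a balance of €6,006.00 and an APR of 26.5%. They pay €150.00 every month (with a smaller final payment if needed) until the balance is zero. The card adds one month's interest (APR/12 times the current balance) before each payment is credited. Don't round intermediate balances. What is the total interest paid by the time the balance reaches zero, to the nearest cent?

€8,800.22

Monthly rate r = 26.5%/12 = 2.20833% = 0.0220833.
Payoff takes n = ⌈−ln(1 − rB₀/P)/ln(1+r)⌉ = ⌈98.706⌉ = 99 payments; the last is €106.22.
Total paid = 98·€150.00 + €106.22 = €14,806.22.
Total interest = total paid − principal = €14,806.22 − €6,006.00 = €8,800.22.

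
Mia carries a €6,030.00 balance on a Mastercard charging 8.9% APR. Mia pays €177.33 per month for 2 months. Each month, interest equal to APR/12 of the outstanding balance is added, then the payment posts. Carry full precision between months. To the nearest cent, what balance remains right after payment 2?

Monthly rate r = 8.9%/12 = 0.741667% = 0.00741667.
Each month: B ← B·(1+r) − €177.33.
Month 1: interest €44.72; balance after payment €5,897.39.
Month 2: interest €43.74; balance after payment €5,763.80.

€5,763.80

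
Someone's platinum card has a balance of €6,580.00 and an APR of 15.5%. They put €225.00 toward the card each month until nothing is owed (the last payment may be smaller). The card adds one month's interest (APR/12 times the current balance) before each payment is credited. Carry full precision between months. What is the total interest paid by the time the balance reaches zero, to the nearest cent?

€1,737.02

Monthly rate r = 15.5%/12 = 1.29167% = 0.0129167.
Payoff takes n = ⌈−ln(1 − rB₀/P)/ln(1+r)⌉ = ⌈36.964⌉ = 37 payments; the last is €217.02.
Total paid = 36·€225.00 + €217.02 = €8,317.02.
Total interest = total paid − principal = €8,317.02 − €6,580.00 = €1,737.02.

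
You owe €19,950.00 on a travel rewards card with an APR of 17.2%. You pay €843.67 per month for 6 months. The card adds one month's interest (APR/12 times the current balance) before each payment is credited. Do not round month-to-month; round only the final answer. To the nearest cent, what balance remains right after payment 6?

€16,481.45

Monthly rate r = 17.2%/12 = 1.43333% = 0.0143333.
Each month: B ← B·(1+r) − €843.67.
Month 1: interest €285.95; balance after payment €19,392.28.
Month 2: interest €277.96; balance after payment €18,826.57.
Month 3: interest €269.85; balance after payment €18,252.74.
Month 4: interest €261.62; balance after payment €17,670.70.
Month 5: interest €253.28; balance after payment €17,080.31.
Month 6: interest €244.82; balance after payment €16,481.45.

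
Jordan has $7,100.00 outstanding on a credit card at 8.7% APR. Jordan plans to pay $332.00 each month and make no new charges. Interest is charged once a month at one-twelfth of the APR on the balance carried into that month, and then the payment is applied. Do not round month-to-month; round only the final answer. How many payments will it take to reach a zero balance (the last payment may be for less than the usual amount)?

Monthly rate r = 8.7%/12 = 0.725% = 0.00725.
Recurrence: B ← B·(1+r) − $332.00.
Month 1: interest $51.47; balance after payment $6,819.48.
Month 2: interest $49.44; balance after payment $6,536.92.
Closed form: n = −ln(1 − rB₀/P)/ln(1+r) = −ln(0.84495)/ln(1.00725) ≈ 23.322, so the balance reaches zero during payment 24.

24 payments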